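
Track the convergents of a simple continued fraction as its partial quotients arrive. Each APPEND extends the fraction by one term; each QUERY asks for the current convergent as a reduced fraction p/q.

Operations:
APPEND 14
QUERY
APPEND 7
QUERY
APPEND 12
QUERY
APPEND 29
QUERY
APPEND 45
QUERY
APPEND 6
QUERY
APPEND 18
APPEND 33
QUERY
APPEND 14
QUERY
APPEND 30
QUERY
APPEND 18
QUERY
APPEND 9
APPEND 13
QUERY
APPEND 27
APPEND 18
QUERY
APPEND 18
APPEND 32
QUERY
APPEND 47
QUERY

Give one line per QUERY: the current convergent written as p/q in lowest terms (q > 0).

APPEND 14: p_0 = 14·1 + 0 = 14, q_0 = 14·0 + 1 = 1 → 14/1
APPEND 7: p_1 = 7·14 + 1 = 99, q_1 = 7·1 + 0 = 7 → 99/7
APPEND 12: p_2 = 12·99 + 14 = 1202, q_2 = 12·7 + 1 = 85 → 1202/85
APPEND 29: p_3 = 29·1202 + 99 = 34957, q_3 = 29·85 + 7 = 2472 → 34957/2472
APPEND 45: p_4 = 45·34957 + 1202 = 1574267, q_4 = 45·2472 + 85 = 111325 → 1574267/111325
APPEND 6: p_5 = 6·1574267 + 34957 = 9480559, q_5 = 6·111325 + 2472 = 670422 → 9480559/670422
APPEND 18: p_6 = 18·9480559 + 1574267 = 172224329, q_6 = 18·670422 + 111325 = 12178921 → 172224329/12178921
APPEND 33: p_7 = 33·172224329 + 9480559 = 5692883416, q_7 = 33·12178921 + 670422 = 402574815 → 5692883416/402574815
APPEND 14: p_8 = 14·5692883416 + 172224329 = 79872592153, q_8 = 14·402574815 + 12178921 = 5648226331 → 79872592153/5648226331
APPEND 30: p_9 = 30·79872592153 + 5692883416 = 2401870648006, q_9 = 30·5648226331 + 402574815 = 169849364745 → 2401870648006/169849364745
APPEND 18: p_10 = 18·2401870648006 + 79872592153 = 43313544256261, q_10 = 18·169849364745 + 5648226331 = 3062936791741 → 43313544256261/3062936791741
APPEND 9: p_11 = 9·43313544256261 + 2401870648006 = 392223768954355, q_11 = 9·3062936791741 + 169849364745 = 27736280490414 → 392223768954355/27736280490414
APPEND 13: p_12 = 13·392223768954355 + 43313544256261 = 5142222540662876, q_12 = 13·27736280490414 + 3062936791741 = 363634583167123 → 5142222540662876/363634583167123
APPEND 27: p_13 = 27·5142222540662876 + 392223768954355 = 139232232366852007, q_13 = 27·363634583167123 + 27736280490414 = 9845870026002735 → 139232232366852007/9845870026002735
APPEND 18: p_14 = 18·139232232366852007 + 5142222540662876 = 2511322405143999002, q_14 = 18·9845870026002735 + 363634583167123 = 177589295051216353 → 2511322405143999002/177589295051216353
APPEND 18: p_15 = 18·2511322405143999002 + 139232232366852007 = 45343035524958834043, q_15 = 18·177589295051216353 + 9845870026002735 = 3206453180947897089 → 45343035524958834043/3206453180947897089
APPEND 32: p_16 = 32·45343035524958834043 + 2511322405143999002 = 1453488459203826688378, q_16 = 32·3206453180947897089 + 177589295051216353 = 102784091085383923201 → 1453488459203826688378/102784091085383923201
APPEND 47: p_17 = 47·1453488459203826688378 + 45343035524958834043 = 68359300618104813187809, q_17 = 47·102784091085383923201 + 3206453180947897089 = 4834058734193992287536 → 68359300618104813187809/4834058734193992287536

14/1
99/7
1202/85
34957/2472
1574267/111325
9480559/670422
5692883416/402574815
79872592153/5648226331
2401870648006/169849364745
43313544256261/3062936791741
5142222540662876/363634583167123
2511322405143999002/177589295051216353
1453488459203826688378/102784091085383923201
68359300618104813187809/4834058734193992287536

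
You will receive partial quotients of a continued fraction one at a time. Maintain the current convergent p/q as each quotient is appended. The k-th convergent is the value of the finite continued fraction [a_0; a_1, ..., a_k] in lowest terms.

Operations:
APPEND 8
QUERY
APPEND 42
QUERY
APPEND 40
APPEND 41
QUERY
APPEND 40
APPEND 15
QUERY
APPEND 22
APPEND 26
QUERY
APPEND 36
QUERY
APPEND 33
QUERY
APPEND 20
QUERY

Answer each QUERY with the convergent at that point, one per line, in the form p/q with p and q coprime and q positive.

8/1
337/42
553345/68963
332762665/41471978
191248836533/23835208620
6892301041106/858982654037
227637183193031/28370262791841
4559635964901726/568264238490857

APPEND 8: p_0 = 8·1 + 0 = 8, q_0 = 8·0 + 1 = 1 → 8/1
APPEND 42: p_1 = 42·8 + 1 = 337, q_1 = 42·1 + 0 = 42 → 337/42
APPEND 40: p_2 = 40·337 + 8 = 13488, q_2 = 40·42 + 1 = 1681 → 13488/1681
APPEND 41: p_3 = 41·13488 + 337 = 553345, q_3 = 41·1681 + 42 = 68963 → 553345/68963
APPEND 40: p_4 = 40·553345 + 13488 = 22147288, q_4 = 40·68963 + 1681 = 2760201 → 22147288/2760201
APPEND 15: p_5 = 15·22147288 + 553345 = 332762665, q_5 = 15·2760201 + 68963 = 41471978 → 332762665/41471978
APPEND 22: p_6 = 22·332762665 + 22147288 = 7342925918, q_6 = 22·41471978 + 2760201 = 915143717 → 7342925918/915143717
APPEND 26: p_7 = 26·7342925918 + 332762665 = 191248836533, q_7 = 26·915143717 + 41471978 = 23835208620 → 191248836533/23835208620
APPEND 36: p_8 = 36·191248836533 + 7342925918 = 6892301041106, q_8 = 36·23835208620 + 915143717 = 858982654037 → 6892301041106/858982654037
APPEND 33: p_9 = 33·6892301041106 + 191248836533 = 227637183193031, q_9 = 33·858982654037 + 23835208620 = 28370262791841 → 227637183193031/28370262791841
APPEND 20: p_10 = 20·227637183193031 + 6892301041106 = 4559635964901726, q_10 = 20·28370262791841 + 858982654037 = 568264238490857 → 4559635964901726/568264238490857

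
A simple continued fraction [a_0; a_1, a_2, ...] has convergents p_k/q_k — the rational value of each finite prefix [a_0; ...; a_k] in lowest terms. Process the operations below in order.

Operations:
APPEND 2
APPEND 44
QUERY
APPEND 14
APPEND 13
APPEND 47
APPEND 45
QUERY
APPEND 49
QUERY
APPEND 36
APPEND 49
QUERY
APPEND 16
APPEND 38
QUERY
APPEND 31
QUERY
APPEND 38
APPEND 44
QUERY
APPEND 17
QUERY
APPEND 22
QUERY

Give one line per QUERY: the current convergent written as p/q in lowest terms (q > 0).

APPEND 2: p_0 = 2·1 + 0 = 2, q_0 = 2·0 + 1 = 1 → 2/1
APPEND 44: p_1 = 44·2 + 1 = 89, q_1 = 44·1 + 0 = 44 → 89/44
APPEND 14: p_2 = 14·89 + 2 = 1248, q_2 = 14·44 + 1 = 617 → 1248/617
APPEND 13: p_3 = 13·1248 + 89 = 16313, q_3 = 13·617 + 44 = 8065 → 16313/8065
APPEND 47: p_4 = 47·16313 + 1248 = 767959, q_4 = 47·8065 + 617 = 379672 → 767959/379672
APPEND 45: p_5 = 45·767959 + 16313 = 34574468, q_5 = 45·379672 + 8065 = 17093305 → 34574468/17093305
APPEND 49: p_6 = 49·34574468 + 767959 = 1694916891, q_6 = 49·17093305 + 379672 = 837951617 → 1694916891/837951617
APPEND 36: p_7 = 36·1694916891 + 34574468 = 61051582544, q_7 = 36·837951617 + 17093305 = 30183351517 → 61051582544/30183351517
APPEND 49: p_8 = 49·61051582544 + 1694916891 = 2993222461547, q_8 = 49·30183351517 + 837951617 = 1479822175950 → 2993222461547/1479822175950
APPEND 16: p_9 = 16·2993222461547 + 61051582544 = 47952610967296, q_9 = 16·1479822175950 + 30183351517 = 23707338166717 → 47952610967296/23707338166717
APPEND 38: p_10 = 38·47952610967296 + 2993222461547 = 1825192439218795, q_10 = 38·23707338166717 + 1479822175950 = 902358672511196 → 1825192439218795/902358672511196
APPEND 31: p_11 = 31·1825192439218795 + 47952610967296 = 56628918226749941, q_11 = 31·902358672511196 + 23707338166717 = 27996826186013793 → 56628918226749941/27996826186013793
APPEND 38: p_12 = 38·56628918226749941 + 1825192439218795 = 2153724085055716553, q_12 = 38·27996826186013793 + 902358672511196 = 1064781753741035330 → 2153724085055716553/1064781753741035330
APPEND 44: p_13 = 44·2153724085055716553 + 56628918226749941 = 94820488660678278273, q_13 = 44·1064781753741035330 + 27996826186013793 = 46878393990791568313 → 94820488660678278273/46878393990791568313
APPEND 17: p_14 = 17·94820488660678278273 + 2153724085055716553 = 1614102031316586447194, q_14 = 17·46878393990791568313 + 1064781753741035330 = 797997479597197696651 → 1614102031316586447194/797997479597197696651
APPEND 22: p_15 = 22·1614102031316586447194 + 94820488660678278273 = 35605065177625580116541, q_15 = 22·797997479597197696651 + 46878393990791568313 = 17602822945129140894635 → 35605065177625580116541/17602822945129140894635

89/44
34574468/17093305
1694916891/837951617
2993222461547/1479822175950
1825192439218795/902358672511196
56628918226749941/27996826186013793
94820488660678278273/46878393990791568313
1614102031316586447194/797997479597197696651
35605065177625580116541/17602822945129140894635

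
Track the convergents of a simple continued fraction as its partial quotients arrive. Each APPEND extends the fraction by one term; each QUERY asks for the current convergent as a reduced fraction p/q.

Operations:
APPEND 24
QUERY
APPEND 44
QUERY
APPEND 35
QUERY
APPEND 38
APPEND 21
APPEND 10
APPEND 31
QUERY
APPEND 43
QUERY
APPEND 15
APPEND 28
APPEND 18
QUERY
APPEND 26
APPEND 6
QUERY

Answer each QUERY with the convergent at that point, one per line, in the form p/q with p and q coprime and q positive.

APPEND 24: p_0 = 24·1 + 0 = 24, q_0 = 24·0 + 1 = 1 → 24/1
APPEND 44: p_1 = 44·24 + 1 = 1057, q_1 = 44·1 + 0 = 44 → 1057/44
APPEND 35: p_2 = 35·1057 + 24 = 37019, q_2 = 35·44 + 1 = 1541 → 37019/1541
APPEND 38: p_3 = 38·37019 + 1057 = 1407779, q_3 = 38·1541 + 44 = 58602 → 1407779/58602
APPEND 21: p_4 = 21·1407779 + 37019 = 29600378, q_4 = 21·58602 + 1541 = 1232183 → 29600378/1232183
APPEND 10: p_5 = 10·29600378 + 1407779 = 297411559, q_5 = 10·1232183 + 58602 = 12380432 → 297411559/12380432
APPEND 31: p_6 = 31·297411559 + 29600378 = 9249358707, q_6 = 31·12380432 + 1232183 = 385025575 → 9249358707/385025575
APPEND 43: p_7 = 43·9249358707 + 297411559 = 398019835960, q_7 = 43·385025575 + 12380432 = 16568480157 → 398019835960/16568480157
APPEND 15: p_8 = 15·398019835960 + 9249358707 = 5979546898107, q_8 = 15·16568480157 + 385025575 = 248912227930 → 5979546898107/248912227930
APPEND 28: p_9 = 28·5979546898107 + 398019835960 = 167825332982956, q_9 = 28·248912227930 + 16568480157 = 6986110862197 → 167825332982956/6986110862197
APPEND 18: p_10 = 18·167825332982956 + 5979546898107 = 3026835540591315, q_10 = 18·6986110862197 + 248912227930 = 125998907747476 → 3026835540591315/125998907747476
APPEND 26: p_11 = 26·3026835540591315 + 167825332982956 = 78865549388357146, q_11 = 26·125998907747476 + 6986110862197 = 3282957712296573 → 78865549388357146/3282957712296573
APPEND 6: p_12 = 6·78865549388357146 + 3026835540591315 = 476220131870734191, q_12 = 6·3282957712296573 + 125998907747476 = 19823745181526914 → 476220131870734191/19823745181526914

24/1
1057/44
37019/1541
9249358707/385025575
398019835960/16568480157
3026835540591315/125998907747476
476220131870734191/19823745181526914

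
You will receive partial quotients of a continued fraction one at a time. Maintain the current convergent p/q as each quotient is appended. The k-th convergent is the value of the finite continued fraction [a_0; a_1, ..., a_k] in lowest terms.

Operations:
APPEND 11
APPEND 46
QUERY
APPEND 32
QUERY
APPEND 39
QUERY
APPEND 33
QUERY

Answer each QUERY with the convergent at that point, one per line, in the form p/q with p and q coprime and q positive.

APPEND 11: p_0 = 11·1 + 0 = 11, q_0 = 11·0 + 1 = 1 → 11/1
APPEND 46: p_1 = 46·11 + 1 = 507, q_1 = 46·1 + 0 = 46 → 507/46
APPEND 32: p_2 = 32·507 + 11 = 16235, q_2 = 32·46 + 1 = 1473 → 16235/1473
APPEND 39: p_3 = 39·16235 + 507 = 633672, q_3 = 39·1473 + 46 = 57493 → 633672/57493
APPEND 33: p_4 = 33·633672 + 16235 = 20927411, q_4 = 33·57493 + 1473 = 1898742 → 20927411/1898742

507/46
16235/1473
633672/57493
20927411/1898742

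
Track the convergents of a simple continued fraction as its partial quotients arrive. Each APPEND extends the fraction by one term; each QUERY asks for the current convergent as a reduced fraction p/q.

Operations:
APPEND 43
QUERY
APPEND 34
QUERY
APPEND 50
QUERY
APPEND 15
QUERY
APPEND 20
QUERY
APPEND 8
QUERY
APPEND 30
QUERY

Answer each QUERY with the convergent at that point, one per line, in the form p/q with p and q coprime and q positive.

APPEND 43: p_0 = 43·1 + 0 = 43, q_0 = 43·0 + 1 = 1 → 43/1
APPEND 34: p_1 = 34·43 + 1 = 1463, q_1 = 34·1 + 0 = 34 → 1463/34
APPEND 50: p_2 = 50·1463 + 43 = 73193, q_2 = 50·34 + 1 = 1701 → 73193/1701
APPEND 15: p_3 = 15·73193 + 1463 = 1099358, q_3 = 15·1701 + 34 = 25549 → 1099358/25549
APPEND 20: p_4 = 20·1099358 + 73193 = 22060353, q_4 = 20·25549 + 1701 = 512681 → 22060353/512681
APPEND 8: p_5 = 8·22060353 + 1099358 = 177582182, q_5 = 8·512681 + 25549 = 4126997 → 177582182/4126997
APPEND 30: p_6 = 30·177582182 + 22060353 = 5349525813, q_6 = 30·4126997 + 512681 = 124322591 → 5349525813/124322591

43/1
1463/34
73193/1701
1099358/25549
22060353/512681
177582182/4126997
5349525813/124322591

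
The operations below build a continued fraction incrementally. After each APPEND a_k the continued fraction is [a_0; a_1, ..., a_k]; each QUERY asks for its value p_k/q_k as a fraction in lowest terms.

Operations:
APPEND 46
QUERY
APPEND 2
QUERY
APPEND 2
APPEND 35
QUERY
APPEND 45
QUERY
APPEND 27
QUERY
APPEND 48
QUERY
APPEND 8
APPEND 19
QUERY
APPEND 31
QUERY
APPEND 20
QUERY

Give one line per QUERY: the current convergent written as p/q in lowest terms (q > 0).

46/1
93/2
8213/177
369817/7970
9993272/215367
480046873/10345586
73637043737/1586966631
2286598724103/49278945616
45805611525797/987165878951

APPEND 46: p_0 = 46·1 + 0 = 46, q_0 = 46·0 + 1 = 1 → 46/1
APPEND 2: p_1 = 2·46 + 1 = 93, q_1 = 2·1 + 0 = 2 → 93/2
APPEND 2: p_2 = 2·93 + 46 = 232, q_2 = 2·2 + 1 = 5 → 232/5
APPEND 35: p_3 = 35·232 + 93 = 8213, q_3 = 35·5 + 2 = 177 → 8213/177
APPEND 45: p_4 = 45·8213 + 232 = 369817, q_4 = 45·177 + 5 = 7970 → 369817/7970
APPEND 27: p_5 = 27·369817 + 8213 = 9993272, q_5 = 27·7970 + 177 = 215367 → 9993272/215367
APPEND 48: p_6 = 48·9993272 + 369817 = 480046873, q_6 = 48·215367 + 7970 = 10345586 → 480046873/10345586
APPEND 8: p_7 = 8·480046873 + 9993272 = 3850368256, q_7 = 8·10345586 + 215367 = 82980055 → 3850368256/82980055
APPEND 19: p_8 = 19·3850368256 + 480046873 = 73637043737, q_8 = 19·82980055 + 10345586 = 1586966631 → 73637043737/1586966631
APPEND 31: p_9 = 31·73637043737 + 3850368256 = 2286598724103, q_9 = 31·1586966631 + 82980055 = 49278945616 → 2286598724103/49278945616
APPEND 20: p_10 = 20·2286598724103 + 73637043737 = 45805611525797, q_10 = 20·49278945616 + 1586966631 = 987165878951 → 45805611525797/987165878951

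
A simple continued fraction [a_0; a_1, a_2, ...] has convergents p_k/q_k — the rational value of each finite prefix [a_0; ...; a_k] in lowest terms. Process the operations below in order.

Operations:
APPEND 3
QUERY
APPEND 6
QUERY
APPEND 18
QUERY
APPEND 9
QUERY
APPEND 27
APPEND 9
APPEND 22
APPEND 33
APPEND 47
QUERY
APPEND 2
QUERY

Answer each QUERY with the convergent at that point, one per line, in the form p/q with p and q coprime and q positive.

APPEND 3: p_0 = 3·1 + 0 = 3, q_0 = 3·0 + 1 = 1 → 3/1
APPEND 6: p_1 = 6·3 + 1 = 19, q_1 = 6·1 + 0 = 6 → 19/6
APPEND 18: p_2 = 18·19 + 3 = 345, q_2 = 18·6 + 1 = 109 → 345/109
APPEND 9: p_3 = 9·345 + 19 = 3124, q_3 = 9·109 + 6 = 987 → 3124/987
APPEND 27: p_4 = 27·3124 + 345 = 84693, q_4 = 27·987 + 109 = 26758 → 84693/26758
APPEND 9: p_5 = 9·84693 + 3124 = 765361, q_5 = 9·26758 + 987 = 241809 → 765361/241809
APPEND 22: p_6 = 22·765361 + 84693 = 16922635, q_6 = 22·241809 + 26758 = 5346556 → 16922635/5346556
APPEND 33: p_7 = 33·16922635 + 765361 = 559212316, q_7 = 33·5346556 + 241809 = 176678157 → 559212316/176678157
APPEND 47: p_8 = 47·559212316 + 16922635 = 26299901487, q_8 = 47·176678157 + 5346556 = 8309219935 → 26299901487/8309219935
APPEND 2: p_9 = 2·26299901487 + 559212316 = 53159015290, q_9 = 2·8309219935 + 176678157 = 16795118027 → 53159015290/16795118027

3/1
19/6
345/109
3124/987
26299901487/8309219935
53159015290/16795118027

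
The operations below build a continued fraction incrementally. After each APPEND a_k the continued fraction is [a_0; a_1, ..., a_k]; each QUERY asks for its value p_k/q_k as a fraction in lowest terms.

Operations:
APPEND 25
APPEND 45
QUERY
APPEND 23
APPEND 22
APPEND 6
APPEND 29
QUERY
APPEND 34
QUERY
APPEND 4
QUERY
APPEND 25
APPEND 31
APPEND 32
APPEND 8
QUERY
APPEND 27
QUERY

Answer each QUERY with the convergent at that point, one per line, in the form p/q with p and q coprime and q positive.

1126/45
100752367/4026519
3429034993/137039704
13816892339/552185335
2785640405488423/111326754436120
75559142472805993/3019684121073407

APPEND 25: p_0 = 25·1 + 0 = 25, q_0 = 25·0 + 1 = 1 → 25/1
APPEND 45: p_1 = 45·25 + 1 = 1126, q_1 = 45·1 + 0 = 45 → 1126/45
APPEND 23: p_2 = 23·1126 + 25 = 25923, q_2 = 23·45 + 1 = 1036 → 25923/1036
APPEND 22: p_3 = 22·25923 + 1126 = 571432, q_3 = 22·1036 + 45 = 22837 → 571432/22837
APPEND 6: p_4 = 6·571432 + 25923 = 3454515, q_4 = 6·22837 + 1036 = 138058 → 3454515/138058
APPEND 29: p_5 = 29·3454515 + 571432 = 100752367, q_5 = 29·138058 + 22837 = 4026519 → 100752367/4026519
APPEND 34: p_6 = 34·100752367 + 3454515 = 3429034993, q_6 = 34·4026519 + 138058 = 137039704 → 3429034993/137039704
APPEND 4: p_7 = 4·3429034993 + 100752367 = 13816892339, q_7 = 4·137039704 + 4026519 = 552185335 → 13816892339/552185335
APPEND 25: p_8 = 25·13816892339 + 3429034993 = 348851343468, q_8 = 25·552185335 + 137039704 = 13941673079 → 348851343468/13941673079
APPEND 31: p_9 = 31·348851343468 + 13816892339 = 10828208539847, q_9 = 31·13941673079 + 552185335 = 432744050784 → 10828208539847/432744050784
APPEND 32: p_10 = 32·10828208539847 + 348851343468 = 346851524618572, q_10 = 32·432744050784 + 13941673079 = 13861751298167 → 346851524618572/13861751298167
APPEND 8: p_11 = 8·346851524618572 + 10828208539847 = 2785640405488423, q_11 = 8·13861751298167 + 432744050784 = 111326754436120 → 2785640405488423/111326754436120
APPEND 27: p_12 = 27·2785640405488423 + 346851524618572 = 75559142472805993, q_12 = 27·111326754436120 + 13861751298167 = 3019684121073407 → 75559142472805993/3019684121073407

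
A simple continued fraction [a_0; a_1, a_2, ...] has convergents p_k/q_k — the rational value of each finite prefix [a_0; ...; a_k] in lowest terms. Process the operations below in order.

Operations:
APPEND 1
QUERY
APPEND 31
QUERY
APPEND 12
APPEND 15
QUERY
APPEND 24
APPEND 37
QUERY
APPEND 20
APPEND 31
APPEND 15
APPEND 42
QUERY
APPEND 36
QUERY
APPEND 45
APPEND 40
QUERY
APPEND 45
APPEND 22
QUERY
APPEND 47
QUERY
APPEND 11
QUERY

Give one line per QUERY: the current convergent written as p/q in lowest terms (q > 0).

APPEND 1: p_0 = 1·1 + 0 = 1, q_0 = 1·0 + 1 = 1 → 1/1
APPEND 31: p_1 = 31·1 + 1 = 32, q_1 = 31·1 + 0 = 31 → 32/31
APPEND 12: p_2 = 12·32 + 1 = 385, q_2 = 12·31 + 1 = 373 → 385/373
APPEND 15: p_3 = 15·385 + 32 = 5807, q_3 = 15·373 + 31 = 5626 → 5807/5626
APPEND 24: p_4 = 24·5807 + 385 = 139753, q_4 = 24·5626 + 373 = 135397 → 139753/135397
APPEND 37: p_5 = 37·139753 + 5807 = 5176668, q_5 = 37·135397 + 5626 = 5015315 → 5176668/5015315
APPEND 20: p_6 = 20·5176668 + 139753 = 103673113, q_6 = 20·5015315 + 135397 = 100441697 → 103673113/100441697
APPEND 31: p_7 = 31·103673113 + 5176668 = 3219043171, q_7 = 31·100441697 + 5015315 = 3118707922 → 3219043171/3118707922
APPEND 15: p_8 = 15·3219043171 + 103673113 = 48389320678, q_8 = 15·3118707922 + 100441697 = 46881060527 → 48389320678/46881060527
APPEND 42: p_9 = 42·48389320678 + 3219043171 = 2035570511647, q_9 = 42·46881060527 + 3118707922 = 1972123250056 → 2035570511647/1972123250056
APPEND 36: p_10 = 36·2035570511647 + 48389320678 = 73328927739970, q_10 = 36·1972123250056 + 46881060527 = 71043318062543 → 73328927739970/71043318062543
APPEND 45: p_11 = 45·73328927739970 + 2035570511647 = 3301837318810297, q_11 = 45·71043318062543 + 1972123250056 = 3198921436064491 → 3301837318810297/3198921436064491
APPEND 40: p_12 = 40·3301837318810297 + 73328927739970 = 132146821680151850, q_12 = 40·3198921436064491 + 71043318062543 = 128027900760642183 → 132146821680151850/128027900760642183
APPEND 45: p_13 = 45·132146821680151850 + 3301837318810297 = 5949908812925643547, q_13 = 45·128027900760642183 + 3198921436064491 = 5764454455664962726 → 5949908812925643547/5764454455664962726
APPEND 22: p_14 = 22·5949908812925643547 + 132146821680151850 = 131030140706044309884, q_14 = 22·5764454455664962726 + 128027900760642183 = 126946025925389822155 → 131030140706044309884/126946025925389822155
APPEND 47: p_15 = 47·131030140706044309884 + 5949908812925643547 = 6164366521997008208095, q_15 = 47·126946025925389822155 + 5764454455664962726 = 5972227672948986604011 → 6164366521997008208095/5972227672948986604011
APPEND 11: p_16 = 11·6164366521997008208095 + 131030140706044309884 = 67939061882673134598929, q_16 = 11·5972227672948986604011 + 126946025925389822155 = 65821450428364242466276 → 67939061882673134598929/65821450428364242466276

1/1
32/31
5807/5626
5176668/5015315
2035570511647/1972123250056
73328927739970/71043318062543
132146821680151850/128027900760642183
131030140706044309884/126946025925389822155
6164366521997008208095/5972227672948986604011
67939061882673134598929/65821450428364242466276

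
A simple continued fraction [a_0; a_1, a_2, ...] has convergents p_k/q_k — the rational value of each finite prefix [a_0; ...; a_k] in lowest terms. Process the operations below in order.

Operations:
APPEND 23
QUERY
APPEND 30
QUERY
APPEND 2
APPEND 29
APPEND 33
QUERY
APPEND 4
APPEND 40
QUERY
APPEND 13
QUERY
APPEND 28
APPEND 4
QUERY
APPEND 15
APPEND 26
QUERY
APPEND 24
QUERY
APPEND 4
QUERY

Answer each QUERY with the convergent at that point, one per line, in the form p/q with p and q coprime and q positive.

23/1
691/30
1368793/59428
222033113/9639868
2891947077/125557795
327678152153/14226590307
130233267824817/5654253521365
3130594796629172/135919008625493
12652612454341505/549330288023337

APPEND 23: p_0 = 23·1 + 0 = 23, q_0 = 23·0 + 1 = 1 → 23/1
APPEND 30: p_1 = 30·23 + 1 = 691, q_1 = 30·1 + 0 = 30 → 691/30
APPEND 2: p_2 = 2·691 + 23 = 1405, q_2 = 2·30 + 1 = 61 → 1405/61
APPEND 29: p_3 = 29·1405 + 691 = 41436, q_3 = 29·61 + 30 = 1799 → 41436/1799
APPEND 33: p_4 = 33·41436 + 1405 = 1368793, q_4 = 33·1799 + 61 = 59428 → 1368793/59428
APPEND 4: p_5 = 4·1368793 + 41436 = 5516608, q_5 = 4·59428 + 1799 = 239511 → 5516608/239511
APPEND 40: p_6 = 40·5516608 + 1368793 = 222033113, q_6 = 40·239511 + 59428 = 9639868 → 222033113/9639868
APPEND 13: p_7 = 13·222033113 + 5516608 = 2891947077, q_7 = 13·9639868 + 239511 = 125557795 → 2891947077/125557795
APPEND 28: p_8 = 28·2891947077 + 222033113 = 81196551269, q_8 = 28·125557795 + 9639868 = 3525258128 → 81196551269/3525258128
APPEND 4: p_9 = 4·81196551269 + 2891947077 = 327678152153, q_9 = 4·3525258128 + 125557795 = 14226590307 → 327678152153/14226590307
APPEND 15: p_10 = 15·327678152153 + 81196551269 = 4996368833564, q_10 = 15·14226590307 + 3525258128 = 216924112733 → 4996368833564/216924112733
APPEND 26: p_11 = 26·4996368833564 + 327678152153 = 130233267824817, q_11 = 26·216924112733 + 14226590307 = 5654253521365 → 130233267824817/5654253521365
APPEND 24: p_12 = 24·130233267824817 + 4996368833564 = 3130594796629172, q_12 = 24·5654253521365 + 216924112733 = 135919008625493 → 3130594796629172/135919008625493
APPEND 4: p_13 = 4·3130594796629172 + 130233267824817 = 12652612454341505, q_13 = 4·135919008625493 + 5654253521365 = 549330288023337 → 12652612454341505/549330288023337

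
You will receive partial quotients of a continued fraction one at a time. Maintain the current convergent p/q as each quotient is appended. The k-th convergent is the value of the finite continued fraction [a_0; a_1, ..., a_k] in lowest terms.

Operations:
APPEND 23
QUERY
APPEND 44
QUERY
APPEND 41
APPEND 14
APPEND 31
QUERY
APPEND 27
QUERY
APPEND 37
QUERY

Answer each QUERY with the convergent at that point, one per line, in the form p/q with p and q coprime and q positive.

23/1
1013/44
18108263/786539
489505898/21261867
18129826489/787475618

APPEND 23: p_0 = 23·1 + 0 = 23, q_0 = 23·0 + 1 = 1 → 23/1
APPEND 44: p_1 = 44·23 + 1 = 1013, q_1 = 44·1 + 0 = 44 → 1013/44
APPEND 41: p_2 = 41·1013 + 23 = 41556, q_2 = 41·44 + 1 = 1805 → 41556/1805
APPEND 14: p_3 = 14·41556 + 1013 = 582797, q_3 = 14·1805 + 44 = 25314 → 582797/25314
APPEND 31: p_4 = 31·582797 + 41556 = 18108263, q_4 = 31·25314 + 1805 = 786539 → 18108263/786539
APPEND 27: p_5 = 27·18108263 + 582797 = 489505898, q_5 = 27·786539 + 25314 = 21261867 → 489505898/21261867
APPEND 37: p_6 = 37·489505898 + 18108263 = 18129826489, q_6 = 37·21261867 + 786539 = 787475618 → 18129826489/787475618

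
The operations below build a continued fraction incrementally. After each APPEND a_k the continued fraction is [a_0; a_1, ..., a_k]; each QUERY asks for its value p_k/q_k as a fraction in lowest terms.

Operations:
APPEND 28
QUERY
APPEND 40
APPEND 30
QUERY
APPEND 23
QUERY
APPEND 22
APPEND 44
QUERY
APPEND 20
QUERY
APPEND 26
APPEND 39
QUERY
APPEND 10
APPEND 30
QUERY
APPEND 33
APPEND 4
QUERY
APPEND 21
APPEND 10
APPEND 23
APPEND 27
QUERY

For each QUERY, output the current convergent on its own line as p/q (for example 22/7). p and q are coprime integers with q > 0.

28/1
33658/1201
775255/27663
752703047/26858291
15071150208/537775607
15326572879953/546889714454
4625076515119503/165034074772844
615749809836525839/21971463569462704
82115790737007340657999/2930092832890641440391

APPEND 28: p_0 = 28·1 + 0 = 28, q_0 = 28·0 + 1 = 1 → 28/1
APPEND 40: p_1 = 40·28 + 1 = 1121, q_1 = 40·1 + 0 = 40 → 1121/40
APPEND 30: p_2 = 30·1121 + 28 = 33658, q_2 = 30·40 + 1 = 1201 → 33658/1201
APPEND 23: p_3 = 23·33658 + 1121 = 775255, q_3 = 23·1201 + 40 = 27663 → 775255/27663
APPEND 22: p_4 = 22·775255 + 33658 = 17089268, q_4 = 22·27663 + 1201 = 609787 → 17089268/609787
APPEND 44: p_5 = 44·17089268 + 775255 = 752703047, q_5 = 44·609787 + 27663 = 26858291 → 752703047/26858291
APPEND 20: p_6 = 20·752703047 + 17089268 = 15071150208, q_6 = 20·26858291 + 609787 = 537775607 → 15071150208/537775607
APPEND 26: p_7 = 26·15071150208 + 752703047 = 392602608455, q_7 = 26·537775607 + 26858291 = 14009024073 → 392602608455/14009024073
APPEND 39: p_8 = 39·392602608455 + 15071150208 = 15326572879953, q_8 = 39·14009024073 + 537775607 = 546889714454 → 15326572879953/546889714454
APPEND 10: p_9 = 10·15326572879953 + 392602608455 = 153658331407985, q_9 = 10·546889714454 + 14009024073 = 5482906168613 → 153658331407985/5482906168613
APPEND 30: p_10 = 30·153658331407985 + 15326572879953 = 4625076515119503, q_10 = 30·5482906168613 + 546889714454 = 165034074772844 → 4625076515119503/165034074772844
APPEND 33: p_11 = 33·4625076515119503 + 153658331407985 = 152781183330351584, q_11 = 33·165034074772844 + 5482906168613 = 5451607373672465 → 152781183330351584/5451607373672465
APPEND 4: p_12 = 4·152781183330351584 + 4625076515119503 = 615749809836525839, q_12 = 4·5451607373672465 + 165034074772844 = 21971463569462704 → 615749809836525839/21971463569462704
APPEND 21: p_13 = 21·615749809836525839 + 152781183330351584 = 13083527189897394203, q_13 = 21·21971463569462704 + 5451607373672465 = 466852342332389249 → 13083527189897394203/466852342332389249
APPEND 10: p_14 = 10·13083527189897394203 + 615749809836525839 = 131451021708810467869, q_14 = 10·466852342332389249 + 21971463569462704 = 4690494886893355194 → 131451021708810467869/4690494886893355194
APPEND 23: p_15 = 23·131451021708810467869 + 13083527189897394203 = 3036457026492538155190, q_15 = 23·4690494886893355194 + 466852342332389249 = 108348234740879558711 → 3036457026492538155190/108348234740879558711
APPEND 27: p_16 = 27·3036457026492538155190 + 131451021708810467869 = 82115790737007340657999, q_16 = 27·108348234740879558711 + 4690494886893355194 = 2930092832890641440391 → 82115790737007340657999/2930092832890641440391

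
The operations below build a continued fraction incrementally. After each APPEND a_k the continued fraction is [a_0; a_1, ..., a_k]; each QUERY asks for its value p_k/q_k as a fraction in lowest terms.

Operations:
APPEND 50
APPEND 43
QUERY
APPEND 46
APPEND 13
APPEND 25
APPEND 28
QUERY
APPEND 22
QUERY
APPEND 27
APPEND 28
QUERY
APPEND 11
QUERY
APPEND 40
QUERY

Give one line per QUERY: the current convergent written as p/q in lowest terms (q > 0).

APPEND 50: p_0 = 50·1 + 0 = 50, q_0 = 50·0 + 1 = 1 → 50/1
APPEND 43: p_1 = 43·50 + 1 = 2151, q_1 = 43·1 + 0 = 43 → 2151/43
APPEND 46: p_2 = 46·2151 + 50 = 98996, q_2 = 46·43 + 1 = 1979 → 98996/1979
APPEND 13: p_3 = 13·98996 + 2151 = 1289099, q_3 = 13·1979 + 43 = 25770 → 1289099/25770
APPEND 25: p_4 = 25·1289099 + 98996 = 32326471, q_4 = 25·25770 + 1979 = 646229 → 32326471/646229
APPEND 28: p_5 = 28·32326471 + 1289099 = 906430287, q_5 = 28·646229 + 25770 = 18120182 → 906430287/18120182
APPEND 22: p_6 = 22·906430287 + 32326471 = 19973792785, q_6 = 22·18120182 + 646229 = 399290233 → 19973792785/399290233
APPEND 27: p_7 = 27·19973792785 + 906430287 = 540198835482, q_7 = 27·399290233 + 18120182 = 10798956473 → 540198835482/10798956473
APPEND 28: p_8 = 28·540198835482 + 19973792785 = 15145541186281, q_8 = 28·10798956473 + 399290233 = 302770071477 → 15145541186281/302770071477
APPEND 11: p_9 = 11·15145541186281 + 540198835482 = 167141151884573, q_9 = 11·302770071477 + 10798956473 = 3341269742720 → 167141151884573/3341269742720
APPEND 40: p_10 = 40·167141151884573 + 15145541186281 = 6700791616569201, q_10 = 40·3341269742720 + 302770071477 = 133953559780277 → 6700791616569201/133953559780277

2151/43
906430287/18120182
19973792785/399290233
15145541186281/302770071477
167141151884573/3341269742720
6700791616569201/133953559780277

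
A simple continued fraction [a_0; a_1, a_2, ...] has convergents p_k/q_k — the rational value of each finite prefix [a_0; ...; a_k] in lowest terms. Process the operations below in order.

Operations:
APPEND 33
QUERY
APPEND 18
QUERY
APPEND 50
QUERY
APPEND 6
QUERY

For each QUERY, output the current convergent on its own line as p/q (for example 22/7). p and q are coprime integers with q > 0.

33/1
595/18
29783/901
179293/5424

APPEND 33: p_0 = 33·1 + 0 = 33, q_0 = 33·0 + 1 = 1 → 33/1
APPEND 18: p_1 = 18·33 + 1 = 595, q_1 = 18·1 + 0 = 18 → 595/18
APPEND 50: p_2 = 50·595 + 33 = 29783, q_2 = 50·18 + 1 = 901 → 29783/901
APPEND 6: p_3 = 6·29783 + 595 = 179293, q_3 = 6·901 + 18 = 5424 → 179293/5424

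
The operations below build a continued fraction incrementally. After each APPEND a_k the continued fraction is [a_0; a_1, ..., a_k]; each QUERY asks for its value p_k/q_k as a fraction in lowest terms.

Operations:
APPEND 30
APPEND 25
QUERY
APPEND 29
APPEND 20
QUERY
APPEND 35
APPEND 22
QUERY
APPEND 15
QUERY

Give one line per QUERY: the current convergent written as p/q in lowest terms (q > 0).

751/25
436931/14545
337353599/11230167
5075618379/168962306

APPEND 30: p_0 = 30·1 + 0 = 30, q_0 = 30·0 + 1 = 1 → 30/1
APPEND 25: p_1 = 25·30 + 1 = 751, q_1 = 25·1 + 0 = 25 → 751/25
APPEND 29: p_2 = 29·751 + 30 = 21809, q_2 = 29·25 + 1 = 726 → 21809/726
APPEND 20: p_3 = 20·21809 + 751 = 436931, q_3 = 20·726 + 25 = 14545 → 436931/14545
APPEND 35: p_4 = 35·436931 + 21809 = 15314394, q_4 = 35·14545 + 726 = 509801 → 15314394/509801
APPEND 22: p_5 = 22·15314394 + 436931 = 337353599, q_5 = 22·509801 + 14545 = 11230167 → 337353599/11230167
APPEND 15: p_6 = 15·337353599 + 15314394 = 5075618379, q_6 = 15·11230167 + 509801 = 168962306 → 5075618379/168962306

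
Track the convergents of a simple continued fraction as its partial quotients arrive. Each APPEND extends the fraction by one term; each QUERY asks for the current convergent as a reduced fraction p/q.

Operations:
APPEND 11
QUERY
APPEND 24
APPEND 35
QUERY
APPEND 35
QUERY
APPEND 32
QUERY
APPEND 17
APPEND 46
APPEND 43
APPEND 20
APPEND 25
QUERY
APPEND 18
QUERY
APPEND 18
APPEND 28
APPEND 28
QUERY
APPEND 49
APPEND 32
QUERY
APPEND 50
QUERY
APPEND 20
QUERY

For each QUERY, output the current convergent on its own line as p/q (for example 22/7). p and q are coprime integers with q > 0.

11/1
9286/841
325275/29459
10418086/943529
176349577574421/15971354102780
3181332315947986/288121954333461
45179737347587506273/4091768142423823138
70938576237812023477313/6424654576578283324162
3549144230531240687489745/321433371416677786817507
71053823186862625773272213/6435092082910134019674302

APPEND 11: p_0 = 11·1 + 0 = 11, q_0 = 11·0 + 1 = 1 → 11/1
APPEND 24: p_1 = 24·11 + 1 = 265, q_1 = 24·1 + 0 = 24 → 265/24
APPEND 35: p_2 = 35·265 + 11 = 9286, q_2 = 35·24 + 1 = 841 → 9286/841
APPEND 35: p_3 = 35·9286 + 265 = 325275, q_3 = 35·841 + 24 = 29459 → 325275/29459
APPEND 32: p_4 = 32·325275 + 9286 = 10418086, q_4 = 32·29459 + 841 = 943529 → 10418086/943529
APPEND 17: p_5 = 17·10418086 + 325275 = 177432737, q_5 = 17·943529 + 29459 = 16069452 → 177432737/16069452
APPEND 46: p_6 = 46·177432737 + 10418086 = 8172323988, q_6 = 46·16069452 + 943529 = 740138321 → 8172323988/740138321
APPEND 43: p_7 = 43·8172323988 + 177432737 = 351587364221, q_7 = 43·740138321 + 16069452 = 31842017255 → 351587364221/31842017255
APPEND 20: p_8 = 20·351587364221 + 8172323988 = 7039919608408, q_8 = 20·31842017255 + 740138321 = 637580483421 → 7039919608408/637580483421
APPEND 25: p_9 = 25·7039919608408 + 351587364221 = 176349577574421, q_9 = 25·637580483421 + 31842017255 = 15971354102780 → 176349577574421/15971354102780
APPEND 18: p_10 = 18·176349577574421 + 7039919608408 = 3181332315947986, q_10 = 18·15971354102780 + 637580483421 = 288121954333461 → 3181332315947986/288121954333461
APPEND 18: p_11 = 18·3181332315947986 + 176349577574421 = 57440331264638169, q_11 = 18·288121954333461 + 15971354102780 = 5202166532105078 → 57440331264638169/5202166532105078
APPEND 28: p_12 = 28·57440331264638169 + 3181332315947986 = 1611510607725816718, q_12 = 28·5202166532105078 + 288121954333461 = 145948784853275645 → 1611510607725816718/145948784853275645
APPEND 28: p_13 = 28·1611510607725816718 + 57440331264638169 = 45179737347587506273, q_13 = 28·145948784853275645 + 5202166532105078 = 4091768142423823138 → 45179737347587506273/4091768142423823138
APPEND 49: p_14 = 49·45179737347587506273 + 1611510607725816718 = 2215418640639513624095, q_14 = 49·4091768142423823138 + 145948784853275645 = 200642587763620609407 → 2215418640639513624095/200642587763620609407
APPEND 32: p_15 = 32·2215418640639513624095 + 45179737347587506273 = 70938576237812023477313, q_15 = 32·200642587763620609407 + 4091768142423823138 = 6424654576578283324162 → 70938576237812023477313/6424654576578283324162
APPEND 50: p_16 = 50·70938576237812023477313 + 2215418640639513624095 = 3549144230531240687489745, q_16 = 50·6424654576578283324162 + 200642587763620609407 = 321433371416677786817507 → 3549144230531240687489745/321433371416677786817507
APPEND 20: p_17 = 20·3549144230531240687489745 + 70938576237812023477313 = 71053823186862625773272213, q_17 = 20·321433371416677786817507 + 6424654576578283324162 = 6435092082910134019674302 → 71053823186862625773272213/6435092082910134019674302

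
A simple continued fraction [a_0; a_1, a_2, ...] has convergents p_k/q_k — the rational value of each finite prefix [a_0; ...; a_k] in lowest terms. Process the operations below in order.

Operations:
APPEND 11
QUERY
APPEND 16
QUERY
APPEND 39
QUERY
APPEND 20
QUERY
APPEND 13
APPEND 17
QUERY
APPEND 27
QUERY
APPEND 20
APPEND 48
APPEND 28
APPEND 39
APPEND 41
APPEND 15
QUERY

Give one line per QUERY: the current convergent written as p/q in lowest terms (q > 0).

APPEND 11: p_0 = 11·1 + 0 = 11, q_0 = 11·0 + 1 = 1 → 11/1
APPEND 16: p_1 = 16·11 + 1 = 177, q_1 = 16·1 + 0 = 16 → 177/16
APPEND 39: p_2 = 39·177 + 11 = 6914, q_2 = 39·16 + 1 = 625 → 6914/625
APPEND 20: p_3 = 20·6914 + 177 = 138457, q_3 = 20·625 + 16 = 12516 → 138457/12516
APPEND 13: p_4 = 13·138457 + 6914 = 1806855, q_4 = 13·12516 + 625 = 163333 → 1806855/163333
APPEND 17: p_5 = 17·1806855 + 138457 = 30854992, q_5 = 17·163333 + 12516 = 2789177 → 30854992/2789177
APPEND 27: p_6 = 27·30854992 + 1806855 = 834891639, q_6 = 27·2789177 + 163333 = 75471112 → 834891639/75471112
APPEND 20: p_7 = 20·834891639 + 30854992 = 16728687772, q_7 = 20·75471112 + 2789177 = 1512211417 → 16728687772/1512211417
APPEND 48: p_8 = 48·16728687772 + 834891639 = 803811904695, q_8 = 48·1512211417 + 75471112 = 72661619128 → 803811904695/72661619128
APPEND 28: p_9 = 28·803811904695 + 16728687772 = 22523462019232, q_9 = 28·72661619128 + 1512211417 = 2036037547001 → 22523462019232/2036037547001
APPEND 39: p_10 = 39·22523462019232 + 803811904695 = 879218830654743, q_10 = 39·2036037547001 + 72661619128 = 79478125952167 → 879218830654743/79478125952167
APPEND 41: p_11 = 41·879218830654743 + 22523462019232 = 36070495518863695, q_11 = 41·79478125952167 + 2036037547001 = 3260639201585848 → 36070495518863695/3260639201585848
APPEND 15: p_12 = 15·36070495518863695 + 879218830654743 = 541936651613610168, q_12 = 15·3260639201585848 + 79478125952167 = 48989066149739887 → 541936651613610168/48989066149739887

11/1
177/16
6914/625
138457/12516
30854992/2789177
834891639/75471112
541936651613610168/48989066149739887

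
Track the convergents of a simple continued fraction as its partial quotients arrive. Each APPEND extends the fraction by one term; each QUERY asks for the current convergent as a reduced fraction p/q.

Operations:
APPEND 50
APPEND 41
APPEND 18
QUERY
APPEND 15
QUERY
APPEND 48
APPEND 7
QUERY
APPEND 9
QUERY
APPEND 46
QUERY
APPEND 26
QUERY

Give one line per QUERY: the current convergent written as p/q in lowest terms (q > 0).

APPEND 50: p_0 = 50·1 + 0 = 50, q_0 = 50·0 + 1 = 1 → 50/1
APPEND 41: p_1 = 41·50 + 1 = 2051, q_1 = 41·1 + 0 = 41 → 2051/41
APPEND 18: p_2 = 18·2051 + 50 = 36968, q_2 = 18·41 + 1 = 739 → 36968/739
APPEND 15: p_3 = 15·36968 + 2051 = 556571, q_3 = 15·739 + 41 = 11126 → 556571/11126
APPEND 48: p_4 = 48·556571 + 36968 = 26752376, q_4 = 48·11126 + 739 = 534787 → 26752376/534787
APPEND 7: p_5 = 7·26752376 + 556571 = 187823203, q_5 = 7·534787 + 11126 = 3754635 → 187823203/3754635
APPEND 9: p_6 = 9·187823203 + 26752376 = 1717161203, q_6 = 9·3754635 + 534787 = 34326502 → 1717161203/34326502
APPEND 46: p_7 = 46·1717161203 + 187823203 = 79177238541, q_7 = 46·34326502 + 3754635 = 1582773727 → 79177238541/1582773727
APPEND 26: p_8 = 26·79177238541 + 1717161203 = 2060325363269, q_8 = 26·1582773727 + 34326502 = 41186443404 → 2060325363269/41186443404

36968/739
556571/11126
187823203/3754635
1717161203/34326502
79177238541/1582773727
2060325363269/41186443404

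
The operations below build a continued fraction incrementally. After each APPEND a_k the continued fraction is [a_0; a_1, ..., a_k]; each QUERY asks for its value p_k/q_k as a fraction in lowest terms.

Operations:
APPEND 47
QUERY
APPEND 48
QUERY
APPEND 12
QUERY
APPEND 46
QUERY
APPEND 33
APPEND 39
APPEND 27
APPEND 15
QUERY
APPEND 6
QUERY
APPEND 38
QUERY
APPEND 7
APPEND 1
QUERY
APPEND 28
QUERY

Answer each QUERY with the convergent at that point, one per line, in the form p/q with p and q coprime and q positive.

APPEND 47: p_0 = 47·1 + 0 = 47, q_0 = 47·0 + 1 = 1 → 47/1
APPEND 48: p_1 = 48·47 + 1 = 2257, q_1 = 48·1 + 0 = 48 → 2257/48
APPEND 12: p_2 = 12·2257 + 47 = 27131, q_2 = 12·48 + 1 = 577 → 27131/577
APPEND 46: p_3 = 46·27131 + 2257 = 1250283, q_3 = 46·577 + 48 = 26590 → 1250283/26590
APPEND 33: p_4 = 33·1250283 + 27131 = 41286470, q_4 = 33·26590 + 577 = 878047 → 41286470/878047
APPEND 39: p_5 = 39·41286470 + 1250283 = 1611422613, q_5 = 39·878047 + 26590 = 34270423 → 1611422613/34270423
APPEND 27: p_6 = 27·1611422613 + 41286470 = 43549697021, q_6 = 27·34270423 + 878047 = 926179468 → 43549697021/926179468
APPEND 15: p_7 = 15·43549697021 + 1611422613 = 654856877928, q_7 = 15·926179468 + 34270423 = 13926962443 → 654856877928/13926962443
APPEND 6: p_8 = 6·654856877928 + 43549697021 = 3972690964589, q_8 = 6·13926962443 + 926179468 = 84487954126 → 3972690964589/84487954126
APPEND 38: p_9 = 38·3972690964589 + 654856877928 = 151617113532310, q_9 = 38·84487954126 + 13926962443 = 3224469219231 → 151617113532310/3224469219231
APPEND 7: p_10 = 7·151617113532310 + 3972690964589 = 1065292485690759, q_10 = 7·3224469219231 + 84487954126 = 22655772488743 → 1065292485690759/22655772488743
APPEND 1: p_11 = 1·1065292485690759 + 151617113532310 = 1216909599223069, q_11 = 1·22655772488743 + 3224469219231 = 25880241707974 → 1216909599223069/25880241707974
APPEND 28: p_12 = 28·1216909599223069 + 1065292485690759 = 35138761263936691, q_12 = 28·25880241707974 + 22655772488743 = 747302540312015 → 35138761263936691/747302540312015

47/1
2257/48
27131/577
1250283/26590
654856877928/13926962443
3972690964589/84487954126
151617113532310/3224469219231
1216909599223069/25880241707974
35138761263936691/747302540312015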